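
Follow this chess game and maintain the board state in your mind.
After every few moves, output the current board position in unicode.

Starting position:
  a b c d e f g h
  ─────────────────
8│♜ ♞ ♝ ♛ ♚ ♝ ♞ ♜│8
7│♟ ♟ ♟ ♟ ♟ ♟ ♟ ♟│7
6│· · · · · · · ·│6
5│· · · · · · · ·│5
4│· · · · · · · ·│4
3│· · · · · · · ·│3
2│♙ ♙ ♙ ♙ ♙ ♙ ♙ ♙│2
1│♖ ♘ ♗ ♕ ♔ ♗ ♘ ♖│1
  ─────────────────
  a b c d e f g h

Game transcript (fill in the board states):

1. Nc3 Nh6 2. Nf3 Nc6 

  a b c d e f g h
  ─────────────────
8│♜ · ♝ ♛ ♚ ♝ · ♜│8
7│♟ ♟ ♟ ♟ ♟ ♟ ♟ ♟│7
6│· · ♞ · · · · ♞│6
5│· · · · · · · ·│5
4│· · · · · · · ·│4
3│· · ♘ · · ♘ · ·│3
2│♙ ♙ ♙ ♙ ♙ ♙ ♙ ♙│2
1│♖ · ♗ ♕ ♔ ♗ · ♖│1
  ─────────────────
  a b c d e f g h

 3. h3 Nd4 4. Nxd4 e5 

  a b c d e f g h
  ─────────────────
8│♜ · ♝ ♛ ♚ ♝ · ♜│8
7│♟ ♟ ♟ ♟ · ♟ ♟ ♟│7
6│· · · · · · · ♞│6
5│· · · · ♟ · · ·│5
4│· · · ♘ · · · ·│4
3│· · ♘ · · · · ♙│3
2│♙ ♙ ♙ ♙ ♙ ♙ ♙ ·│2
1│♖ · ♗ ♕ ♔ ♗ · ♖│1
  ─────────────────
  a b c d e f g h

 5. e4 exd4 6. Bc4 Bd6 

  a b c d e f g h
  ─────────────────
8│♜ · ♝ ♛ ♚ · · ♜│8
7│♟ ♟ ♟ ♟ · ♟ ♟ ♟│7
6│· · · ♝ · · · ♞│6
5│· · · · · · · ·│5
4│· · ♗ ♟ ♙ · · ·│4
3│· · ♘ · · · · ♙│3
2│♙ ♙ ♙ ♙ · ♙ ♙ ·│2
1│♖ · ♗ ♕ ♔ · · ♖│1
  ─────────────────
  a b c d e f g h

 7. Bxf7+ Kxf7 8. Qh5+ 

  a b c d e f g h
  ─────────────────
8│♜ · ♝ ♛ · · · ♜│8
7│♟ ♟ ♟ ♟ · ♚ ♟ ♟│7
6│· · · ♝ · · · ♞│6
5│· · · · · · · ♕│5
4│· · · ♟ ♙ · · ·│4
3│· · ♘ · · · · ♙│3
2│♙ ♙ ♙ ♙ · ♙ ♙ ·│2
1│♖ · ♗ · ♔ · · ♖│1
  ─────────────────
  a b c d e f g h


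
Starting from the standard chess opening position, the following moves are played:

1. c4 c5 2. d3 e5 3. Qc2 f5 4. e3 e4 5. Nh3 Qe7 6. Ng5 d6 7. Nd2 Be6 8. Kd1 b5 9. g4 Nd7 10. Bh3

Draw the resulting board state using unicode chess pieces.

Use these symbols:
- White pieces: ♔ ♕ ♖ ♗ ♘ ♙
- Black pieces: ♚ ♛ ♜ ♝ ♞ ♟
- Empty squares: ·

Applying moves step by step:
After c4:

♜ ♞ ♝ ♛ ♚ ♝ ♞ ♜
♟ ♟ ♟ ♟ ♟ ♟ ♟ ♟
· · · · · · · ·
· · · · · · · ·
· · ♙ · · · · ·
· · · · · · · ·
♙ ♙ · ♙ ♙ ♙ ♙ ♙
♖ ♘ ♗ ♕ ♔ ♗ ♘ ♖


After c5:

♜ ♞ ♝ ♛ ♚ ♝ ♞ ♜
♟ ♟ · ♟ ♟ ♟ ♟ ♟
· · · · · · · ·
· · ♟ · · · · ·
· · ♙ · · · · ·
· · · · · · · ·
♙ ♙ · ♙ ♙ ♙ ♙ ♙
♖ ♘ ♗ ♕ ♔ ♗ ♘ ♖


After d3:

♜ ♞ ♝ ♛ ♚ ♝ ♞ ♜
♟ ♟ · ♟ ♟ ♟ ♟ ♟
· · · · · · · ·
· · ♟ · · · · ·
· · ♙ · · · · ·
· · · ♙ · · · ·
♙ ♙ · · ♙ ♙ ♙ ♙
♖ ♘ ♗ ♕ ♔ ♗ ♘ ♖


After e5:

♜ ♞ ♝ ♛ ♚ ♝ ♞ ♜
♟ ♟ · ♟ · ♟ ♟ ♟
· · · · · · · ·
· · ♟ · ♟ · · ·
· · ♙ · · · · ·
· · · ♙ · · · ·
♙ ♙ · · ♙ ♙ ♙ ♙
♖ ♘ ♗ ♕ ♔ ♗ ♘ ♖


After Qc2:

♜ ♞ ♝ ♛ ♚ ♝ ♞ ♜
♟ ♟ · ♟ · ♟ ♟ ♟
· · · · · · · ·
· · ♟ · ♟ · · ·
· · ♙ · · · · ·
· · · ♙ · · · ·
♙ ♙ ♕ · ♙ ♙ ♙ ♙
♖ ♘ ♗ · ♔ ♗ ♘ ♖


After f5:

♜ ♞ ♝ ♛ ♚ ♝ ♞ ♜
♟ ♟ · ♟ · · ♟ ♟
· · · · · · · ·
· · ♟ · ♟ ♟ · ·
· · ♙ · · · · ·
· · · ♙ · · · ·
♙ ♙ ♕ · ♙ ♙ ♙ ♙
♖ ♘ ♗ · ♔ ♗ ♘ ♖


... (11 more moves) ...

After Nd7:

♜ · · · ♚ ♝ ♞ ♜
♟ · · ♞ ♛ · ♟ ♟
· · · ♟ ♝ · · ·
· ♟ ♟ · · ♟ ♘ ·
· · ♙ · ♟ · ♙ ·
· · · ♙ ♙ · · ·
♙ ♙ ♕ ♘ · ♙ · ♙
♖ · ♗ ♔ · ♗ · ♖


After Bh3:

♜ · · · ♚ ♝ ♞ ♜
♟ · · ♞ ♛ · ♟ ♟
· · · ♟ ♝ · · ·
· ♟ ♟ · · ♟ ♘ ·
· · ♙ · ♟ · ♙ ·
· · · ♙ ♙ · · ♗
♙ ♙ ♕ ♘ · ♙ · ♙
♖ · ♗ ♔ · · · ♖



  a b c d e f g h
  ─────────────────
8│♜ · · · ♚ ♝ ♞ ♜│8
7│♟ · · ♞ ♛ · ♟ ♟│7
6│· · · ♟ ♝ · · ·│6
5│· ♟ ♟ · · ♟ ♘ ·│5
4│· · ♙ · ♟ · ♙ ·│4
3│· · · ♙ ♙ · · ♗│3
2│♙ ♙ ♕ ♘ · ♙ · ♙│2
1│♖ · ♗ ♔ · · · ♖│1
  ─────────────────
  a b c d e f g h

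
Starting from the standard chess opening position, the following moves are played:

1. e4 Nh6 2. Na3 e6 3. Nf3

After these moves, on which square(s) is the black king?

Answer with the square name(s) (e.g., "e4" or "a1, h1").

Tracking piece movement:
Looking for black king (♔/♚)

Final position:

  a b c d e f g h
  ─────────────────
8│♜ ♞ ♝ ♛ ♚ ♝ · ♜│8
7│♟ ♟ ♟ ♟ · ♟ ♟ ♟│7
6│· · · · ♟ · · ♞│6
5│· · · · · · · ·│5
4│· · · · ♙ · · ·│4
3│♘ · · · · ♘ · ·│3
2│♙ ♙ ♙ ♙ · ♙ ♙ ♙│2
1│♖ · ♗ ♕ ♔ ♗ · ♖│1
  ─────────────────
  a b c d e f g h


e8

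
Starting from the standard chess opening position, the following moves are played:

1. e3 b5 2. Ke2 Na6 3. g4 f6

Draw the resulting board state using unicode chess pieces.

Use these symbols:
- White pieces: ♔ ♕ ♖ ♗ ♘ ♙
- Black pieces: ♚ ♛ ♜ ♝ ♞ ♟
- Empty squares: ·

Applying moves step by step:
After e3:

♜ ♞ ♝ ♛ ♚ ♝ ♞ ♜
♟ ♟ ♟ ♟ ♟ ♟ ♟ ♟
· · · · · · · ·
· · · · · · · ·
· · · · · · · ·
· · · · ♙ · · ·
♙ ♙ ♙ ♙ · ♙ ♙ ♙
♖ ♘ ♗ ♕ ♔ ♗ ♘ ♖


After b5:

♜ ♞ ♝ ♛ ♚ ♝ ♞ ♜
♟ · ♟ ♟ ♟ ♟ ♟ ♟
· · · · · · · ·
· ♟ · · · · · ·
· · · · · · · ·
· · · · ♙ · · ·
♙ ♙ ♙ ♙ · ♙ ♙ ♙
♖ ♘ ♗ ♕ ♔ ♗ ♘ ♖


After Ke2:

♜ ♞ ♝ ♛ ♚ ♝ ♞ ♜
♟ · ♟ ♟ ♟ ♟ ♟ ♟
· · · · · · · ·
· ♟ · · · · · ·
· · · · · · · ·
· · · · ♙ · · ·
♙ ♙ ♙ ♙ ♔ ♙ ♙ ♙
♖ ♘ ♗ ♕ · ♗ ♘ ♖


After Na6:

♜ · ♝ ♛ ♚ ♝ ♞ ♜
♟ · ♟ ♟ ♟ ♟ ♟ ♟
♞ · · · · · · ·
· ♟ · · · · · ·
· · · · · · · ·
· · · · ♙ · · ·
♙ ♙ ♙ ♙ ♔ ♙ ♙ ♙
♖ ♘ ♗ ♕ · ♗ ♘ ♖


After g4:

♜ · ♝ ♛ ♚ ♝ ♞ ♜
♟ · ♟ ♟ ♟ ♟ ♟ ♟
♞ · · · · · · ·
· ♟ · · · · · ·
· · · · · · ♙ ·
· · · · ♙ · · ·
♙ ♙ ♙ ♙ ♔ ♙ · ♙
♖ ♘ ♗ ♕ · ♗ ♘ ♖


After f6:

♜ · ♝ ♛ ♚ ♝ ♞ ♜
♟ · ♟ ♟ ♟ · ♟ ♟
♞ · · · · ♟ · ·
· ♟ · · · · · ·
· · · · · · ♙ ·
· · · · ♙ · · ·
♙ ♙ ♙ ♙ ♔ ♙ · ♙
♖ ♘ ♗ ♕ · ♗ ♘ ♖



  a b c d e f g h
  ─────────────────
8│♜ · ♝ ♛ ♚ ♝ ♞ ♜│8
7│♟ · ♟ ♟ ♟ · ♟ ♟│7
6│♞ · · · · ♟ · ·│6
5│· ♟ · · · · · ·│5
4│· · · · · · ♙ ·│4
3│· · · · ♙ · · ·│3
2│♙ ♙ ♙ ♙ ♔ ♙ · ♙│2
1│♖ ♘ ♗ ♕ · ♗ ♘ ♖│1
  ─────────────────
  a b c d e f g h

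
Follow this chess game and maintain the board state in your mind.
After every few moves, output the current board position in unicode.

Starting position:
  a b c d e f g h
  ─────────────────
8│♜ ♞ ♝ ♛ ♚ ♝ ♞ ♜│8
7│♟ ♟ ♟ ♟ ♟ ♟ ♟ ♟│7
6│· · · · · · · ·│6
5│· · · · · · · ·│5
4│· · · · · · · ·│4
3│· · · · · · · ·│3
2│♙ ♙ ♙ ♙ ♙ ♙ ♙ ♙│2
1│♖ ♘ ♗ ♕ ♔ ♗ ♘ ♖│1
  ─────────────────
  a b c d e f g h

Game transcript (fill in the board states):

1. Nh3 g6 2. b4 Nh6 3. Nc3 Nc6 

  a b c d e f g h
  ─────────────────
8│♜ · ♝ ♛ ♚ ♝ · ♜│8
7│♟ ♟ ♟ ♟ ♟ ♟ · ♟│7
6│· · ♞ · · · ♟ ♞│6
5│· · · · · · · ·│5
4│· ♙ · · · · · ·│4
3│· · ♘ · · · · ♘│3
2│♙ · ♙ ♙ ♙ ♙ ♙ ♙│2
1│♖ · ♗ ♕ ♔ ♗ · ♖│1
  ─────────────────
  a b c d e f g h

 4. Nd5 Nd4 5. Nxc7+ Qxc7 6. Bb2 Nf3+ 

  a b c d e f g h
  ─────────────────
8│♜ · ♝ · ♚ ♝ · ♜│8
7│♟ ♟ ♛ ♟ ♟ ♟ · ♟│7
6│· · · · · · ♟ ♞│6
5│· · · · · · · ·│5
4│· ♙ · · · · · ·│4
3│· · · · · ♞ · ♘│3
2│♙ ♗ ♙ ♙ ♙ ♙ ♙ ♙│2
1│♖ · · ♕ ♔ ♗ · ♖│1
  ─────────────────
  a b c d e f g h

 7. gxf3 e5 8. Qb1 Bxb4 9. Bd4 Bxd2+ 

  a b c d e f g h
  ─────────────────
8│♜ · ♝ · ♚ · · ♜│8
7│♟ ♟ ♛ ♟ · ♟ · ♟│7
6│· · · · · · ♟ ♞│6
5│· · · · ♟ · · ·│5
4│· · · ♗ · · · ·│4
3│· · · · · ♙ · ♘│3
2│♙ · ♙ ♝ ♙ ♙ · ♙│2
1│♖ ♕ · · ♔ ♗ · ♖│1
  ─────────────────
  a b c d e f g h

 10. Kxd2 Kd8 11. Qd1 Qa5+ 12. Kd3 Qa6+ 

  a b c d e f g h
  ─────────────────
8│♜ · ♝ ♚ · · · ♜│8
7│♟ ♟ · ♟ · ♟ · ♟│7
6│♛ · · · · · ♟ ♞│6
5│· · · · ♟ · · ·│5
4│· · · ♗ · · · ·│4
3│· · · ♔ · ♙ · ♘│3
2│♙ · ♙ · ♙ ♙ · ♙│2
1│♖ · · ♕ · ♗ · ♖│1
  ─────────────────
  a b c d e f g h

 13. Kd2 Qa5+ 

  a b c d e f g h
  ─────────────────
8│♜ · ♝ ♚ · · · ♜│8
7│♟ ♟ · ♟ · ♟ · ♟│7
6│· · · · · · ♟ ♞│6
5│♛ · · · ♟ · · ·│5
4│· · · ♗ · · · ·│4
3│· · · · · ♙ · ♘│3
2│♙ · ♙ ♔ ♙ ♙ · ♙│2
1│♖ · · ♕ · ♗ · ♖│1
  ─────────────────
  a b c d e f g h


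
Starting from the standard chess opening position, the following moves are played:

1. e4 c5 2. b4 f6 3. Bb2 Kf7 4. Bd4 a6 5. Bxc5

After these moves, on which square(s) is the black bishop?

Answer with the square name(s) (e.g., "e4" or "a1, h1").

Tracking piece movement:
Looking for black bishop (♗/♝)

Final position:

  a b c d e f g h
  ─────────────────
8│♜ ♞ ♝ ♛ · ♝ ♞ ♜│8
7│· ♟ · ♟ ♟ ♚ ♟ ♟│7
6│♟ · · · · ♟ · ·│6
5│· · ♗ · · · · ·│5
4│· ♙ · · ♙ · · ·│4
3│· · · · · · · ·│3
2│♙ · ♙ ♙ · ♙ ♙ ♙│2
1│♖ ♘ · ♕ ♔ ♗ ♘ ♖│1
  ─────────────────
  a b c d e f g h


c8, f8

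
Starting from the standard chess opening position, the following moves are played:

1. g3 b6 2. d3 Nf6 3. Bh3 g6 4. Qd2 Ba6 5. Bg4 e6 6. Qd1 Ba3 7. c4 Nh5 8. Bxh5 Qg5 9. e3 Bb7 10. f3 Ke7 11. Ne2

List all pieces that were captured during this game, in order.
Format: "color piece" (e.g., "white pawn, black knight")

Tracking captures:
  Bxh5: captured black knight

black knight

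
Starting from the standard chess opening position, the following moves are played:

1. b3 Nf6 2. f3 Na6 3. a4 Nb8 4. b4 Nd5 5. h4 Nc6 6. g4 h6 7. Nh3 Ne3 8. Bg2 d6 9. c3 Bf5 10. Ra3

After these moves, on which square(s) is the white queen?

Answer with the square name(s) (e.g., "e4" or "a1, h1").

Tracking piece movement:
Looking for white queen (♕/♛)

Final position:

  a b c d e f g h
  ─────────────────
8│♜ · · ♛ ♚ ♝ · ♜│8
7│♟ ♟ ♟ · ♟ ♟ ♟ ·│7
6│· · ♞ ♟ · · · ♟│6
5│· · · · · ♝ · ·│5
4│♙ ♙ · · · · ♙ ♙│4
3│♖ · ♙ · ♞ ♙ · ♘│3
2│· · · ♙ ♙ · ♗ ·│2
1│· ♘ ♗ ♕ ♔ · · ♖│1
  ─────────────────
  a b c d e f g h


d1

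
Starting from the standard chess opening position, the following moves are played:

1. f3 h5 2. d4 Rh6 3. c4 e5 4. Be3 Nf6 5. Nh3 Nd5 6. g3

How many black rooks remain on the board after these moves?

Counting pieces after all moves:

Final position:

  a b c d e f g h
  ─────────────────
8│♜ ♞ ♝ ♛ ♚ ♝ · ·│8
7│♟ ♟ ♟ ♟ · ♟ ♟ ·│7
6│· · · · · · · ♜│6
5│· · · ♞ ♟ · · ♟│5
4│· · ♙ ♙ · · · ·│4
3│· · · · ♗ ♙ ♙ ♘│3
2│♙ ♙ · · ♙ · · ♙│2
1│♖ ♘ · ♕ ♔ ♗ · ♖│1
  ─────────────────
  a b c d e f g h


2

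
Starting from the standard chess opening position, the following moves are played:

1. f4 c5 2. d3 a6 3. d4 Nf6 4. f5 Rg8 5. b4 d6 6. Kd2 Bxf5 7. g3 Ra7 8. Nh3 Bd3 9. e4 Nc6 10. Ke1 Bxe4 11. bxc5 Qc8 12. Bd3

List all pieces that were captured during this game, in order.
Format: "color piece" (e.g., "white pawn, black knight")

Tracking captures:
  Bxf5: captured white pawn
  Bxe4: captured white pawn
  bxc5: captured black pawn

white pawn, white pawn, black pawn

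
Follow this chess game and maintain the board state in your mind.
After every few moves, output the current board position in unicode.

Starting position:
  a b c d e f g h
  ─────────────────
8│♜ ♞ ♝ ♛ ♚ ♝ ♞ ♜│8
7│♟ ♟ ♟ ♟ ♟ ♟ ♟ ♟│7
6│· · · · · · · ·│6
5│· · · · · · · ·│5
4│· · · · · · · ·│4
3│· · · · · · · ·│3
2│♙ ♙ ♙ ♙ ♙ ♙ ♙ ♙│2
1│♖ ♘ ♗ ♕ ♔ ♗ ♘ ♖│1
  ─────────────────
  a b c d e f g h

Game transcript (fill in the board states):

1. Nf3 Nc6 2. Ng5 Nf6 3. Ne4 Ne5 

  a b c d e f g h
  ─────────────────
8│♜ · ♝ ♛ ♚ ♝ · ♜│8
7│♟ ♟ ♟ ♟ ♟ ♟ ♟ ♟│7
6│· · · · · ♞ · ·│6
5│· · · · ♞ · · ·│5
4│· · · · ♘ · · ·│4
3│· · · · · · · ·│3
2│♙ ♙ ♙ ♙ ♙ ♙ ♙ ♙│2
1│♖ ♘ ♗ ♕ ♔ ♗ · ♖│1
  ─────────────────
  a b c d e f g h

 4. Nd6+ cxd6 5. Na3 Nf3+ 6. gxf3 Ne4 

  a b c d e f g h
  ─────────────────
8│♜ · ♝ ♛ ♚ ♝ · ♜│8
7│♟ ♟ · ♟ ♟ ♟ ♟ ♟│7
6│· · · ♟ · · · ·│6
5│· · · · · · · ·│5
4│· · · · ♞ · · ·│4
3│♘ · · · · ♙ · ·│3
2│♙ ♙ ♙ ♙ ♙ ♙ · ♙│2
1│♖ · ♗ ♕ ♔ ♗ · ♖│1
  ─────────────────
  a b c d e f g h

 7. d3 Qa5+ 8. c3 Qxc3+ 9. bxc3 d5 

  a b c d e f g h
  ─────────────────
8│♜ · ♝ · ♚ ♝ · ♜│8
7│♟ ♟ · ♟ ♟ ♟ ♟ ♟│7
6│· · · · · · · ·│6
5│· · · ♟ · · · ·│5
4│· · · · ♞ · · ·│4
3│♘ · ♙ ♙ · ♙ · ·│3
2│♙ · · · ♙ ♙ · ♙│2
1│♖ · ♗ ♕ ♔ ♗ · ♖│1
  ─────────────────
  a b c d e f g h

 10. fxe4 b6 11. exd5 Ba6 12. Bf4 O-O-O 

  a b c d e f g h
  ─────────────────
8│· · ♚ ♜ · ♝ · ♜│8
7│♟ · · ♟ ♟ ♟ ♟ ♟│7
6│♝ ♟ · · · · · ·│6
5│· · · ♙ · · · ·│5
4│· · · · · ♗ · ·│4
3│♘ · ♙ ♙ · · · ·│3
2│♙ · · · ♙ ♙ · ♙│2
1│♖ · · ♕ ♔ ♗ · ♖│1
  ─────────────────
  a b c d e f g h



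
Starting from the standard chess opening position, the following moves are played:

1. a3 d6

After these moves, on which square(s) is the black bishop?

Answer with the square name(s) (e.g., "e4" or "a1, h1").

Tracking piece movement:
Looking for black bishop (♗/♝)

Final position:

  a b c d e f g h
  ─────────────────
8│♜ ♞ ♝ ♛ ♚ ♝ ♞ ♜│8
7│♟ ♟ ♟ · ♟ ♟ ♟ ♟│7
6│· · · ♟ · · · ·│6
5│· · · · · · · ·│5
4│· · · · · · · ·│4
3│♙ · · · · · · ·│3
2│· ♙ ♙ ♙ ♙ ♙ ♙ ♙│2
1│♖ ♘ ♗ ♕ ♔ ♗ ♘ ♖│1
  ─────────────────
  a b c d e f g h


c8, f8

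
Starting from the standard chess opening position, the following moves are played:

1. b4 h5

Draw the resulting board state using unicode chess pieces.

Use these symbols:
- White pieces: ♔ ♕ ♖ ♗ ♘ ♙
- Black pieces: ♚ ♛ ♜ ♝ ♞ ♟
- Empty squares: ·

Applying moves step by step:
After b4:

♜ ♞ ♝ ♛ ♚ ♝ ♞ ♜
♟ ♟ ♟ ♟ ♟ ♟ ♟ ♟
· · · · · · · ·
· · · · · · · ·
· ♙ · · · · · ·
· · · · · · · ·
♙ · ♙ ♙ ♙ ♙ ♙ ♙
♖ ♘ ♗ ♕ ♔ ♗ ♘ ♖


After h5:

♜ ♞ ♝ ♛ ♚ ♝ ♞ ♜
♟ ♟ ♟ ♟ ♟ ♟ ♟ ·
· · · · · · · ·
· · · · · · · ♟
· ♙ · · · · · ·
· · · · · · · ·
♙ · ♙ ♙ ♙ ♙ ♙ ♙
♖ ♘ ♗ ♕ ♔ ♗ ♘ ♖



  a b c d e f g h
  ─────────────────
8│♜ ♞ ♝ ♛ ♚ ♝ ♞ ♜│8
7│♟ ♟ ♟ ♟ ♟ ♟ ♟ ·│7
6│· · · · · · · ·│6
5│· · · · · · · ♟│5
4│· ♙ · · · · · ·│4
3│· · · · · · · ·│3
2│♙ · ♙ ♙ ♙ ♙ ♙ ♙│2
1│♖ ♘ ♗ ♕ ♔ ♗ ♘ ♖│1
  ─────────────────
  a b c d e f g h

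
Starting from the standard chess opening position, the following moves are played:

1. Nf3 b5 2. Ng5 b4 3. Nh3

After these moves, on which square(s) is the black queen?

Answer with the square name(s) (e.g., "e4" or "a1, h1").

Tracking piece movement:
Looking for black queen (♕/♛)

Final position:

  a b c d e f g h
  ─────────────────
8│♜ ♞ ♝ ♛ ♚ ♝ ♞ ♜│8
7│♟ · ♟ ♟ ♟ ♟ ♟ ♟│7
6│· · · · · · · ·│6
5│· · · · · · · ·│5
4│· ♟ · · · · · ·│4
3│· · · · · · · ♘│3
2│♙ ♙ ♙ ♙ ♙ ♙ ♙ ♙│2
1│♖ ♘ ♗ ♕ ♔ ♗ · ♖│1
  ─────────────────
  a b c d e f g h


d8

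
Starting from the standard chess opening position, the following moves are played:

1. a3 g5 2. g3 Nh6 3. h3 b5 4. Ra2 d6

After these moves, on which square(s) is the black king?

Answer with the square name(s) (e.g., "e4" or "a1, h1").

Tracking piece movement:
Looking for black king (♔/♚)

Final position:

  a b c d e f g h
  ─────────────────
8│♜ ♞ ♝ ♛ ♚ ♝ · ♜│8
7│♟ · ♟ · ♟ ♟ · ♟│7
6│· · · ♟ · · · ♞│6
5│· ♟ · · · · ♟ ·│5
4│· · · · · · · ·│4
3│♙ · · · · · ♙ ♙│3
2│♖ ♙ ♙ ♙ ♙ ♙ · ·│2
1│· ♘ ♗ ♕ ♔ ♗ ♘ ♖│1
  ─────────────────
  a b c d e f g h


e8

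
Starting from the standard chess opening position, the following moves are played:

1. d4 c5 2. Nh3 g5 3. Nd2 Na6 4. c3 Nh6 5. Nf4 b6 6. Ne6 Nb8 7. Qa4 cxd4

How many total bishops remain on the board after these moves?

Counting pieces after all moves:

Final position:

  a b c d e f g h
  ─────────────────
8│♜ ♞ ♝ ♛ ♚ ♝ · ♜│8
7│♟ · · ♟ ♟ ♟ · ♟│7
6│· ♟ · · ♘ · · ♞│6
5│· · · · · · ♟ ·│5
4│♕ · · ♟ · · · ·│4
3│· · ♙ · · · · ·│3
2│♙ ♙ · ♘ ♙ ♙ ♙ ♙│2
1│♖ · ♗ · ♔ ♗ · ♖│1
  ─────────────────
  a b c d e f g h


4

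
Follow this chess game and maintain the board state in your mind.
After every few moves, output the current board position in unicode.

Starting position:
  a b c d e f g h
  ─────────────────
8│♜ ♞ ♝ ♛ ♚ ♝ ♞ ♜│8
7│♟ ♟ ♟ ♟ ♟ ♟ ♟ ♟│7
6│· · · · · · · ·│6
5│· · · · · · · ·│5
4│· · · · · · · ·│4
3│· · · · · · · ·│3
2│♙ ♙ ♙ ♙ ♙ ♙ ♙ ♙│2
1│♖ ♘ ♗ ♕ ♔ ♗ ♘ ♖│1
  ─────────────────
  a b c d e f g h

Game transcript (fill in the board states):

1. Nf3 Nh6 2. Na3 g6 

  a b c d e f g h
  ─────────────────
8│♜ ♞ ♝ ♛ ♚ ♝ · ♜│8
7│♟ ♟ ♟ ♟ ♟ ♟ · ♟│7
6│· · · · · · ♟ ♞│6
5│· · · · · · · ·│5
4│· · · · · · · ·│4
3│♘ · · · · ♘ · ·│3
2│♙ ♙ ♙ ♙ ♙ ♙ ♙ ♙│2
1│♖ · ♗ ♕ ♔ ♗ · ♖│1
  ─────────────────
  a b c d e f g h

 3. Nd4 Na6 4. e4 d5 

  a b c d e f g h
  ─────────────────
8│♜ · ♝ ♛ ♚ ♝ · ♜│8
7│♟ ♟ ♟ · ♟ ♟ · ♟│7
6│♞ · · · · · ♟ ♞│6
5│· · · ♟ · · · ·│5
4│· · · ♘ ♙ · · ·│4
3│♘ · · · · · · ·│3
2│♙ ♙ ♙ ♙ · ♙ ♙ ♙│2
1│♖ · ♗ ♕ ♔ ♗ · ♖│1
  ─────────────────
  a b c d e f g h

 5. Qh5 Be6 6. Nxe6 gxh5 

  a b c d e f g h
  ─────────────────
8│♜ · · ♛ ♚ ♝ · ♜│8
7│♟ ♟ ♟ · ♟ ♟ · ♟│7
6│♞ · · · ♘ · · ♞│6
5│· · · ♟ · · · ♟│5
4│· · · · ♙ · · ·│4
3│♘ · · · · · · ·│3
2│♙ ♙ ♙ ♙ · ♙ ♙ ♙│2
1│♖ · ♗ · ♔ ♗ · ♖│1
  ─────────────────
  a b c d e f g h



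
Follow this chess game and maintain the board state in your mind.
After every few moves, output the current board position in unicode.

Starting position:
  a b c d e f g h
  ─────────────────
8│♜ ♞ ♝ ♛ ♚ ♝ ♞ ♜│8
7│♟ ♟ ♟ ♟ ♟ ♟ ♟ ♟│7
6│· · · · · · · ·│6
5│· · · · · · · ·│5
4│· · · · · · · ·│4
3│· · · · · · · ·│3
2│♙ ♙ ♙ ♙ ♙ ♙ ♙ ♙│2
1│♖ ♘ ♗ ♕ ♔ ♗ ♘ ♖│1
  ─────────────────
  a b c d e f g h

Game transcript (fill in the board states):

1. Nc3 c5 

  a b c d e f g h
  ─────────────────
8│♜ ♞ ♝ ♛ ♚ ♝ ♞ ♜│8
7│♟ ♟ · ♟ ♟ ♟ ♟ ♟│7
6│· · · · · · · ·│6
5│· · ♟ · · · · ·│5
4│· · · · · · · ·│4
3│· · ♘ · · · · ·│3
2│♙ ♙ ♙ ♙ ♙ ♙ ♙ ♙│2
1│♖ · ♗ ♕ ♔ ♗ ♘ ♖│1
  ─────────────────
  a b c d e f g h

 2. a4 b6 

  a b c d e f g h
  ─────────────────
8│♜ ♞ ♝ ♛ ♚ ♝ ♞ ♜│8
7│♟ · · ♟ ♟ ♟ ♟ ♟│7
6│· ♟ · · · · · ·│6
5│· · ♟ · · · · ·│5
4│♙ · · · · · · ·│4
3│· · ♘ · · · · ·│3
2│· ♙ ♙ ♙ ♙ ♙ ♙ ♙│2
1│♖ · ♗ ♕ ♔ ♗ ♘ ♖│1
  ─────────────────
  a b c d e f g h

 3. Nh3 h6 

  a b c d e f g h
  ─────────────────
8│♜ ♞ ♝ ♛ ♚ ♝ ♞ ♜│8
7│♟ · · ♟ ♟ ♟ ♟ ·│7
6│· ♟ · · · · · ♟│6
5│· · ♟ · · · · ·│5
4│♙ · · · · · · ·│4
3│· · ♘ · · · · ♘│3
2│· ♙ ♙ ♙ ♙ ♙ ♙ ♙│2
1│♖ · ♗ ♕ ♔ ♗ · ♖│1
  ─────────────────
  a b c d e f g h



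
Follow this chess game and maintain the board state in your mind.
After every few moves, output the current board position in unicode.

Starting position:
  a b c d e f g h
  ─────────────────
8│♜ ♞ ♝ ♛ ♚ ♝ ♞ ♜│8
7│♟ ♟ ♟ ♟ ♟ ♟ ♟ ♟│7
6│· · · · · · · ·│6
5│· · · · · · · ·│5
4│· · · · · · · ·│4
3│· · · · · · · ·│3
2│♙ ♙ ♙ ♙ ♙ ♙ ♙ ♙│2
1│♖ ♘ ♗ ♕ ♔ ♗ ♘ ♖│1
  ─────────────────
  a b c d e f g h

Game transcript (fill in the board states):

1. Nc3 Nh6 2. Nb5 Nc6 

  a b c d e f g h
  ─────────────────
8│♜ · ♝ ♛ ♚ ♝ · ♜│8
7│♟ ♟ ♟ ♟ ♟ ♟ ♟ ♟│7
6│· · ♞ · · · · ♞│6
5│· ♘ · · · · · ·│5
4│· · · · · · · ·│4
3│· · · · · · · ·│3
2│♙ ♙ ♙ ♙ ♙ ♙ ♙ ♙│2
1│♖ · ♗ ♕ ♔ ♗ ♘ ♖│1
  ─────────────────
  a b c d e f g h

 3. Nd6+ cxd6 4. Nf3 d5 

  a b c d e f g h
  ─────────────────
8│♜ · ♝ ♛ ♚ ♝ · ♜│8
7│♟ ♟ · ♟ ♟ ♟ ♟ ♟│7
6│· · ♞ · · · · ♞│6
5│· · · ♟ · · · ·│5
4│· · · · · · · ·│4
3│· · · · · ♘ · ·│3
2│♙ ♙ ♙ ♙ ♙ ♙ ♙ ♙│2
1│♖ · ♗ ♕ ♔ ♗ · ♖│1
  ─────────────────
  a b c d e f g h

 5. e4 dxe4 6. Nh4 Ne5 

  a b c d e f g h
  ─────────────────
8│♜ · ♝ ♛ ♚ ♝ · ♜│8
7│♟ ♟ · ♟ ♟ ♟ ♟ ♟│7
6│· · · · · · · ♞│6
5│· · · · ♞ · · ·│5
4│· · · · ♟ · · ♘│4
3│· · · · · · · ·│3
2│♙ ♙ ♙ ♙ · ♙ ♙ ♙│2
1│♖ · ♗ ♕ ♔ ♗ · ♖│1
  ─────────────────
  a b c d e f g h



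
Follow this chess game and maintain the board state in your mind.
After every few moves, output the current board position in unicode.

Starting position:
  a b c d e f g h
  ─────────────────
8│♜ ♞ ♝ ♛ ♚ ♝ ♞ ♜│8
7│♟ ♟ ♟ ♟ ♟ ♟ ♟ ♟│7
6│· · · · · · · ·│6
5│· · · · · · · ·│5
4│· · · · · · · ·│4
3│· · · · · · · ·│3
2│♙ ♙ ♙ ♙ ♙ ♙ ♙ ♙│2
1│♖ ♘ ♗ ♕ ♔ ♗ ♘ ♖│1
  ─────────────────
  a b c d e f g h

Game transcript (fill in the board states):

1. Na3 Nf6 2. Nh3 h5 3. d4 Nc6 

  a b c d e f g h
  ─────────────────
8│♜ · ♝ ♛ ♚ ♝ · ♜│8
7│♟ ♟ ♟ ♟ ♟ ♟ ♟ ·│7
6│· · ♞ · · ♞ · ·│6
5│· · · · · · · ♟│5
4│· · · ♙ · · · ·│4
3│♘ · · · · · · ♘│3
2│♙ ♙ ♙ · ♙ ♙ ♙ ♙│2
1│♖ · ♗ ♕ ♔ ♗ · ♖│1
  ─────────────────
  a b c d e f g h

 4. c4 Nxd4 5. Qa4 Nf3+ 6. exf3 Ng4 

  a b c d e f g h
  ─────────────────
8│♜ · ♝ ♛ ♚ ♝ · ♜│8
7│♟ ♟ ♟ ♟ ♟ ♟ ♟ ·│7
6│· · · · · · · ·│6
5│· · · · · · · ♟│5
4│♕ · ♙ · · · ♞ ·│4
3│♘ · · · · ♙ · ♘│3
2│♙ ♙ · · · ♙ ♙ ♙│2
1│♖ · ♗ · ♔ ♗ · ♖│1
  ─────────────────
  a b c d e f g h

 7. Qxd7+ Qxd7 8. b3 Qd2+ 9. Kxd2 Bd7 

  a b c d e f g h
  ─────────────────
8│♜ · · · ♚ ♝ · ♜│8
7│♟ ♟ ♟ ♝ ♟ ♟ ♟ ·│7
6│· · · · · · · ·│6
5│· · · · · · · ♟│5
4│· · ♙ · · · ♞ ·│4
3│♘ ♙ · · · ♙ · ♘│3
2│♙ · · ♔ · ♙ ♙ ♙│2
1│♖ · ♗ · · ♗ · ♖│1
  ─────────────────
  a b c d e f g h

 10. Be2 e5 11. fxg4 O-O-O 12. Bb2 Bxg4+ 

  a b c d e f g h
  ─────────────────
8│· · ♚ ♜ · ♝ · ♜│8
7│♟ ♟ ♟ · · ♟ ♟ ·│7
6│· · · · · · · ·│6
5│· · · · ♟ · · ♟│5
4│· · ♙ · · · ♝ ·│4
3│♘ ♙ · · · · · ♘│3
2│♙ ♗ · ♔ ♗ ♙ ♙ ♙│2
1│♖ · · · · · · ♖│1
  ─────────────────
  a b c d e f g h

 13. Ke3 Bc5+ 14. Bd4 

  a b c d e f g h
  ─────────────────
8│· · ♚ ♜ · · · ♜│8
7│♟ ♟ ♟ · · ♟ ♟ ·│7
6│· · · · · · · ·│6
5│· · ♝ · ♟ · · ♟│5
4│· · ♙ ♗ · · ♝ ·│4
3│♘ ♙ · · ♔ · · ♘│3
2│♙ · · · ♗ ♙ ♙ ♙│2
1│♖ · · · · · · ♖│1
  ─────────────────
  a b c d e f g h


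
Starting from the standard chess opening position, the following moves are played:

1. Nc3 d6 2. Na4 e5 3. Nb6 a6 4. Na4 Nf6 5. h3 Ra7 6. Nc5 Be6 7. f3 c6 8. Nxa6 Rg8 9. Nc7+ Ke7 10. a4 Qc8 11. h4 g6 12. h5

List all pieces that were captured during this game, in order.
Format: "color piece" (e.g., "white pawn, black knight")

Tracking captures:
  Nxa6: captured black pawn

black pawn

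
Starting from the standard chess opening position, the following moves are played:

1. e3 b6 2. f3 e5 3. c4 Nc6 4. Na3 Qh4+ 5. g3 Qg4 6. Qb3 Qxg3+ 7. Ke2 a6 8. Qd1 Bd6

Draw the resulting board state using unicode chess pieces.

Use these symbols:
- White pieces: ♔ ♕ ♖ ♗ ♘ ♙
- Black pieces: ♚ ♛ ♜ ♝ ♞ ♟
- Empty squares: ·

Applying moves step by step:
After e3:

♜ ♞ ♝ ♛ ♚ ♝ ♞ ♜
♟ ♟ ♟ ♟ ♟ ♟ ♟ ♟
· · · · · · · ·
· · · · · · · ·
· · · · · · · ·
· · · · ♙ · · ·
♙ ♙ ♙ ♙ · ♙ ♙ ♙
♖ ♘ ♗ ♕ ♔ ♗ ♘ ♖


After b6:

♜ ♞ ♝ ♛ ♚ ♝ ♞ ♜
♟ · ♟ ♟ ♟ ♟ ♟ ♟
· ♟ · · · · · ·
· · · · · · · ·
· · · · · · · ·
· · · · ♙ · · ·
♙ ♙ ♙ ♙ · ♙ ♙ ♙
♖ ♘ ♗ ♕ ♔ ♗ ♘ ♖


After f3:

♜ ♞ ♝ ♛ ♚ ♝ ♞ ♜
♟ · ♟ ♟ ♟ ♟ ♟ ♟
· ♟ · · · · · ·
· · · · · · · ·
· · · · · · · ·
· · · · ♙ ♙ · ·
♙ ♙ ♙ ♙ · · ♙ ♙
♖ ♘ ♗ ♕ ♔ ♗ ♘ ♖


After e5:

♜ ♞ ♝ ♛ ♚ ♝ ♞ ♜
♟ · ♟ ♟ · ♟ ♟ ♟
· ♟ · · · · · ·
· · · · ♟ · · ·
· · · · · · · ·
· · · · ♙ ♙ · ·
♙ ♙ ♙ ♙ · · ♙ ♙
♖ ♘ ♗ ♕ ♔ ♗ ♘ ♖


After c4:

♜ ♞ ♝ ♛ ♚ ♝ ♞ ♜
♟ · ♟ ♟ · ♟ ♟ ♟
· ♟ · · · · · ·
· · · · ♟ · · ·
· · ♙ · · · · ·
· · · · ♙ ♙ · ·
♙ ♙ · ♙ · · ♙ ♙
♖ ♘ ♗ ♕ ♔ ♗ ♘ ♖


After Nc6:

♜ · ♝ ♛ ♚ ♝ ♞ ♜
♟ · ♟ ♟ · ♟ ♟ ♟
· ♟ ♞ · · · · ·
· · · · ♟ · · ·
· · ♙ · · · · ·
· · · · ♙ ♙ · ·
♙ ♙ · ♙ · · ♙ ♙
♖ ♘ ♗ ♕ ♔ ♗ ♘ ♖


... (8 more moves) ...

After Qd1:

♜ · ♝ · ♚ ♝ ♞ ♜
· · ♟ ♟ · ♟ ♟ ♟
♟ ♟ ♞ · · · · ·
· · · · ♟ · · ·
· · ♙ · · · · ·
♘ · · · ♙ ♙ ♛ ·
♙ ♙ · ♙ ♔ · · ♙
♖ · ♗ ♕ · ♗ ♘ ♖


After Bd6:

♜ · ♝ · ♚ · ♞ ♜
· · ♟ ♟ · ♟ ♟ ♟
♟ ♟ ♞ ♝ · · · ·
· · · · ♟ · · ·
· · ♙ · · · · ·
♘ · · · ♙ ♙ ♛ ·
♙ ♙ · ♙ ♔ · · ♙
♖ · ♗ ♕ · ♗ ♘ ♖



  a b c d e f g h
  ─────────────────
8│♜ · ♝ · ♚ · ♞ ♜│8
7│· · ♟ ♟ · ♟ ♟ ♟│7
6│♟ ♟ ♞ ♝ · · · ·│6
5│· · · · ♟ · · ·│5
4│· · ♙ · · · · ·│4
3│♘ · · · ♙ ♙ ♛ ·│3
2│♙ ♙ · ♙ ♔ · · ♙│2
1│♖ · ♗ ♕ · ♗ ♘ ♖│1
  ─────────────────
  a b c d e f g h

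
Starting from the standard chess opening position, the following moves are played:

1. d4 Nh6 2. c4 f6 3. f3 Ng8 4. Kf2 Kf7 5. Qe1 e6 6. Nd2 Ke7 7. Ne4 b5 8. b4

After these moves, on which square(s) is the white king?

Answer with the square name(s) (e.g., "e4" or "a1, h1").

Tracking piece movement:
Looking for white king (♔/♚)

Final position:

  a b c d e f g h
  ─────────────────
8│♜ ♞ ♝ ♛ · ♝ ♞ ♜│8
7│♟ · ♟ ♟ ♚ · ♟ ♟│7
6│· · · · ♟ ♟ · ·│6
5│· ♟ · · · · · ·│5
4│· ♙ ♙ ♙ ♘ · · ·│4
3│· · · · · ♙ · ·│3
2│♙ · · · ♙ ♔ ♙ ♙│2
1│♖ · ♗ · ♕ ♗ ♘ ♖│1
  ─────────────────
  a b c d e f g h


f2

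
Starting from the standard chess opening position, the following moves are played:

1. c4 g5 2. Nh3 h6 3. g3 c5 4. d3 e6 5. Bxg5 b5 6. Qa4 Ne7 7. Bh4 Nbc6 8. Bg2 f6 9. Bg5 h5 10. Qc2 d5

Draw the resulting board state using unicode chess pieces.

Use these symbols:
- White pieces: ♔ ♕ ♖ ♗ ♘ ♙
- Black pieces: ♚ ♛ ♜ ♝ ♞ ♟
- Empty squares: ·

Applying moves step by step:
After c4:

♜ ♞ ♝ ♛ ♚ ♝ ♞ ♜
♟ ♟ ♟ ♟ ♟ ♟ ♟ ♟
· · · · · · · ·
· · · · · · · ·
· · ♙ · · · · ·
· · · · · · · ·
♙ ♙ · ♙ ♙ ♙ ♙ ♙
♖ ♘ ♗ ♕ ♔ ♗ ♘ ♖


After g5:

♜ ♞ ♝ ♛ ♚ ♝ ♞ ♜
♟ ♟ ♟ ♟ ♟ ♟ · ♟
· · · · · · · ·
· · · · · · ♟ ·
· · ♙ · · · · ·
· · · · · · · ·
♙ ♙ · ♙ ♙ ♙ ♙ ♙
♖ ♘ ♗ ♕ ♔ ♗ ♘ ♖


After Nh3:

♜ ♞ ♝ ♛ ♚ ♝ ♞ ♜
♟ ♟ ♟ ♟ ♟ ♟ · ♟
· · · · · · · ·
· · · · · · ♟ ·
· · ♙ · · · · ·
· · · · · · · ♘
♙ ♙ · ♙ ♙ ♙ ♙ ♙
♖ ♘ ♗ ♕ ♔ ♗ · ♖


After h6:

♜ ♞ ♝ ♛ ♚ ♝ ♞ ♜
♟ ♟ ♟ ♟ ♟ ♟ · ·
· · · · · · · ♟
· · · · · · ♟ ·
· · ♙ · · · · ·
· · · · · · · ♘
♙ ♙ · ♙ ♙ ♙ ♙ ♙
♖ ♘ ♗ ♕ ♔ ♗ · ♖


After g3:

♜ ♞ ♝ ♛ ♚ ♝ ♞ ♜
♟ ♟ ♟ ♟ ♟ ♟ · ·
· · · · · · · ♟
· · · · · · ♟ ·
· · ♙ · · · · ·
· · · · · · ♙ ♘
♙ ♙ · ♙ ♙ ♙ · ♙
♖ ♘ ♗ ♕ ♔ ♗ · ♖


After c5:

♜ ♞ ♝ ♛ ♚ ♝ ♞ ♜
♟ ♟ · ♟ ♟ ♟ · ·
· · · · · · · ♟
· · ♟ · · · ♟ ·
· · ♙ · · · · ·
· · · · · · ♙ ♘
♙ ♙ · ♙ ♙ ♙ · ♙
♖ ♘ ♗ ♕ ♔ ♗ · ♖


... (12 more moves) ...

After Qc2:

♜ · ♝ ♛ ♚ ♝ · ♜
♟ · · ♟ ♞ · · ·
· · ♞ · ♟ ♟ · ·
· ♟ ♟ · · · ♗ ♟
· · ♙ · · · · ·
· · · ♙ · · ♙ ♘
♙ ♙ ♕ · ♙ ♙ ♗ ♙
♖ ♘ · · ♔ · · ♖


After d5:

♜ · ♝ ♛ ♚ ♝ · ♜
♟ · · · ♞ · · ·
· · ♞ · ♟ ♟ · ·
· ♟ ♟ ♟ · · ♗ ♟
· · ♙ · · · · ·
· · · ♙ · · ♙ ♘
♙ ♙ ♕ · ♙ ♙ ♗ ♙
♖ ♘ · · ♔ · · ♖



  a b c d e f g h
  ─────────────────
8│♜ · ♝ ♛ ♚ ♝ · ♜│8
7│♟ · · · ♞ · · ·│7
6│· · ♞ · ♟ ♟ · ·│6
5│· ♟ ♟ ♟ · · ♗ ♟│5
4│· · ♙ · · · · ·│4
3│· · · ♙ · · ♙ ♘│3
2│♙ ♙ ♕ · ♙ ♙ ♗ ♙│2
1│♖ ♘ · · ♔ · · ♖│1
  ─────────────────
  a b c d e f g h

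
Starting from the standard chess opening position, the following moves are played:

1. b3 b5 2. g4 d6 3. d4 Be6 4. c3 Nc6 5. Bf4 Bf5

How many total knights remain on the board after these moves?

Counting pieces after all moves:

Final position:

  a b c d e f g h
  ─────────────────
8│♜ · · ♛ ♚ ♝ ♞ ♜│8
7│♟ · ♟ · ♟ ♟ ♟ ♟│7
6│· · ♞ ♟ · · · ·│6
5│· ♟ · · · ♝ · ·│5
4│· · · ♙ · ♗ ♙ ·│4
3│· ♙ ♙ · · · · ·│3
2│♙ · · · ♙ ♙ · ♙│2
1│♖ ♘ · ♕ ♔ ♗ ♘ ♖│1
  ─────────────────
  a b c d e f g h


4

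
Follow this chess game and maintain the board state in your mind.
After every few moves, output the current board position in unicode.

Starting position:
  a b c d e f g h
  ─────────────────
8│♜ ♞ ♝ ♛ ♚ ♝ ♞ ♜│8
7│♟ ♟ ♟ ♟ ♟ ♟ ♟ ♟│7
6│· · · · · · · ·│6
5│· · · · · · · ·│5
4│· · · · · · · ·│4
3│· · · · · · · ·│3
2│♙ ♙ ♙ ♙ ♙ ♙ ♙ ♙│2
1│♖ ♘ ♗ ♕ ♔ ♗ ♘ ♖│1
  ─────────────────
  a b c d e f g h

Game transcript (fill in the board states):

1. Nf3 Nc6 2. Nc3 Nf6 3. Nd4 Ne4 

  a b c d e f g h
  ─────────────────
8│♜ · ♝ ♛ ♚ ♝ · ♜│8
7│♟ ♟ ♟ ♟ ♟ ♟ ♟ ♟│7
6│· · ♞ · · · · ·│6
5│· · · · · · · ·│5
4│· · · ♘ ♞ · · ·│4
3│· · ♘ · · · · ·│3
2│♙ ♙ ♙ ♙ ♙ ♙ ♙ ♙│2
1│♖ · ♗ ♕ ♔ ♗ · ♖│1
  ─────────────────
  a b c d e f g h

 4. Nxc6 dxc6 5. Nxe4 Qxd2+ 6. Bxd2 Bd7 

  a b c d e f g h
  ─────────────────
8│♜ · · · ♚ ♝ · ♜│8
7│♟ ♟ ♟ ♝ ♟ ♟ ♟ ♟│7
6│· · ♟ · · · · ·│6
5│· · · · · · · ·│5
4│· · · · ♘ · · ·│4
3│· · · · · · · ·│3
2│♙ ♙ ♙ ♗ ♙ ♙ ♙ ♙│2
1│♖ · · ♕ ♔ ♗ · ♖│1
  ─────────────────
  a b c d e f g h

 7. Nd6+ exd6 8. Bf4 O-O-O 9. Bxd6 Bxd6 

  a b c d e f g h
  ─────────────────
8│· · ♚ ♜ · · · ♜│8
7│♟ ♟ ♟ ♝ · ♟ ♟ ♟│7
6│· · ♟ ♝ · · · ·│6
5│· · · · · · · ·│5
4│· · · · · · · ·│4
3│· · · · · · · ·│3
2│♙ ♙ ♙ · ♙ ♙ ♙ ♙│2
1│♖ · · ♕ ♔ ♗ · ♖│1
  ─────────────────
  a b c d e f g h

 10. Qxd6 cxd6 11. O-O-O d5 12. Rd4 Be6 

  a b c d e f g h
  ─────────────────
8│· · ♚ ♜ · · · ♜│8
7│♟ ♟ · · · ♟ ♟ ♟│7
6│· · ♟ · ♝ · · ·│6
5│· · · ♟ · · · ·│5
4│· · · ♖ · · · ·│4
3│· · · · · · · ·│3
2│♙ ♙ ♙ · ♙ ♙ ♙ ♙│2
1│· · ♔ · · ♗ · ♖│1
  ─────────────────
  a b c d e f g h

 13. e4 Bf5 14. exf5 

  a b c d e f g h
  ─────────────────
8│· · ♚ ♜ · · · ♜│8
7│♟ ♟ · · · ♟ ♟ ♟│7
6│· · ♟ · · · · ·│6
5│· · · ♟ · ♙ · ·│5
4│· · · ♖ · · · ·│4
3│· · · · · · · ·│3
2│♙ ♙ ♙ · · ♙ ♙ ♙│2
1│· · ♔ · · ♗ · ♖│1
  ─────────────────
  a b c d e f g h


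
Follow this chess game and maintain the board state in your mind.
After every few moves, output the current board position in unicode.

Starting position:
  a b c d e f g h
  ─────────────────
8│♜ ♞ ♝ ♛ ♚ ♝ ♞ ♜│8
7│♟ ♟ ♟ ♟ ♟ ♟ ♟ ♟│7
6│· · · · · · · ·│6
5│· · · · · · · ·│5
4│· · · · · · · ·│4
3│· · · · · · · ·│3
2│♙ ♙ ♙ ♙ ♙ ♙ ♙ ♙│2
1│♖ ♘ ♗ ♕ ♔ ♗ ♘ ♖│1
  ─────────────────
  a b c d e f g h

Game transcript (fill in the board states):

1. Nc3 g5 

  a b c d e f g h
  ─────────────────
8│♜ ♞ ♝ ♛ ♚ ♝ ♞ ♜│8
7│♟ ♟ ♟ ♟ ♟ ♟ · ♟│7
6│· · · · · · · ·│6
5│· · · · · · ♟ ·│5
4│· · · · · · · ·│4
3│· · ♘ · · · · ·│3
2│♙ ♙ ♙ ♙ ♙ ♙ ♙ ♙│2
1│♖ · ♗ ♕ ♔ ♗ ♘ ♖│1
  ─────────────────
  a b c d e f g h

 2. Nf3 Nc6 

  a b c d e f g h
  ─────────────────
8│♜ · ♝ ♛ ♚ ♝ ♞ ♜│8
7│♟ ♟ ♟ ♟ ♟ ♟ · ♟│7
6│· · ♞ · · · · ·│6
5│· · · · · · ♟ ·│5
4│· · · · · · · ·│4
3│· · ♘ · · ♘ · ·│3
2│♙ ♙ ♙ ♙ ♙ ♙ ♙ ♙│2
1│♖ · ♗ ♕ ♔ ♗ · ♖│1
  ─────────────────
  a b c d e f g h

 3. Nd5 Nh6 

  a b c d e f g h
  ─────────────────
8│♜ · ♝ ♛ ♚ ♝ · ♜│8
7│♟ ♟ ♟ ♟ ♟ ♟ · ♟│7
6│· · ♞ · · · · ♞│6
5│· · · ♘ · · ♟ ·│5
4│· · · · · · · ·│4
3│· · · · · ♘ · ·│3
2│♙ ♙ ♙ ♙ ♙ ♙ ♙ ♙│2
1│♖ · ♗ ♕ ♔ ♗ · ♖│1
  ─────────────────
  a b c d e f g h

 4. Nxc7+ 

  a b c d e f g h
  ─────────────────
8│♜ · ♝ ♛ ♚ ♝ · ♜│8
7│♟ ♟ ♘ ♟ ♟ ♟ · ♟│7
6│· · ♞ · · · · ♞│6
5│· · · · · · ♟ ·│5
4│· · · · · · · ·│4
3│· · · · · ♘ · ·│3
2│♙ ♙ ♙ ♙ ♙ ♙ ♙ ♙│2
1│♖ · ♗ ♕ ♔ ♗ · ♖│1
  ─────────────────
  a b c d e f g h
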